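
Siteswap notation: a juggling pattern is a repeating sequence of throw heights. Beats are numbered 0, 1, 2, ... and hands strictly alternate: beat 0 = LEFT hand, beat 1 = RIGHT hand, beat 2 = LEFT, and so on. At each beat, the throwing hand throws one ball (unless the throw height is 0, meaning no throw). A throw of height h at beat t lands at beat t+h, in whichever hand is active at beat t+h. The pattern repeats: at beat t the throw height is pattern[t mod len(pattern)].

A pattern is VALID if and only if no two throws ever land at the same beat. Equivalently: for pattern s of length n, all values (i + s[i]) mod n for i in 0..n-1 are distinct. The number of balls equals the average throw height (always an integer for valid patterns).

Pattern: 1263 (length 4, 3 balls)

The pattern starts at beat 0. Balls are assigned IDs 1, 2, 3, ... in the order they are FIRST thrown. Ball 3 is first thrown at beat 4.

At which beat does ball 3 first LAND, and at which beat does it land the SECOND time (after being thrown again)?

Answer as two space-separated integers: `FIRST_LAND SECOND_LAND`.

Beat 0 (L): throw ball1 h=1 -> lands@1:R; in-air after throw: [b1@1:R]
Beat 1 (R): throw ball1 h=2 -> lands@3:R; in-air after throw: [b1@3:R]
Beat 2 (L): throw ball2 h=6 -> lands@8:L; in-air after throw: [b1@3:R b2@8:L]
Beat 3 (R): throw ball1 h=3 -> lands@6:L; in-air after throw: [b1@6:L b2@8:L]
Beat 4 (L): throw ball3 h=1 -> lands@5:R; in-air after throw: [b3@5:R b1@6:L b2@8:L]
Beat 5 (R): throw ball3 h=2 -> lands@7:R; in-air after throw: [b1@6:L b3@7:R b2@8:L]
Beat 6 (L): throw ball1 h=6 -> lands@12:L; in-air after throw: [b3@7:R b2@8:L b1@12:L]
Beat 7 (R): throw ball3 h=3 -> lands@10:L; in-air after throw: [b2@8:L b3@10:L b1@12:L]
Ball 3: thrown@4 h=1 -> first land @5; rethrown@5 h=2 -> second land @7

Answer: 5 7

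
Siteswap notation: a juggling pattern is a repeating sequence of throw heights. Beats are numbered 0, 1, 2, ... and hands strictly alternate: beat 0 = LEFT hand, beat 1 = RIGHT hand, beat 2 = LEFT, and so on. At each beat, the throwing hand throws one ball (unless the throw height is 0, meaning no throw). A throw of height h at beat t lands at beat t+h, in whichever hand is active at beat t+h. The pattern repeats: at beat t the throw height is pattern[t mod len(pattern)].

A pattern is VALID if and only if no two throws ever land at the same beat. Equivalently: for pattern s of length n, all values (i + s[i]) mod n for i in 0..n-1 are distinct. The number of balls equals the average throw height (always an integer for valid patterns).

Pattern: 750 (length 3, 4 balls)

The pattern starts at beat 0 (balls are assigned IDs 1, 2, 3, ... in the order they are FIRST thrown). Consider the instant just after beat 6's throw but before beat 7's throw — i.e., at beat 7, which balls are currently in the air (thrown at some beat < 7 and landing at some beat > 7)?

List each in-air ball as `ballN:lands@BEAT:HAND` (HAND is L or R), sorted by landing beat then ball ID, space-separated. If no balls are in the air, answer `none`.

Beat 0 (L): throw ball1 h=7 -> lands@7:R; in-air after throw: [b1@7:R]
Beat 1 (R): throw ball2 h=5 -> lands@6:L; in-air after throw: [b2@6:L b1@7:R]
Beat 3 (R): throw ball3 h=7 -> lands@10:L; in-air after throw: [b2@6:L b1@7:R b3@10:L]
Beat 4 (L): throw ball4 h=5 -> lands@9:R; in-air after throw: [b2@6:L b1@7:R b4@9:R b3@10:L]
Beat 6 (L): throw ball2 h=7 -> lands@13:R; in-air after throw: [b1@7:R b4@9:R b3@10:L b2@13:R]
Beat 7 (R): throw ball1 h=5 -> lands@12:L; in-air after throw: [b4@9:R b3@10:L b1@12:L b2@13:R]

Answer: ball4:lands@9:R ball3:lands@10:L ball2:lands@13:R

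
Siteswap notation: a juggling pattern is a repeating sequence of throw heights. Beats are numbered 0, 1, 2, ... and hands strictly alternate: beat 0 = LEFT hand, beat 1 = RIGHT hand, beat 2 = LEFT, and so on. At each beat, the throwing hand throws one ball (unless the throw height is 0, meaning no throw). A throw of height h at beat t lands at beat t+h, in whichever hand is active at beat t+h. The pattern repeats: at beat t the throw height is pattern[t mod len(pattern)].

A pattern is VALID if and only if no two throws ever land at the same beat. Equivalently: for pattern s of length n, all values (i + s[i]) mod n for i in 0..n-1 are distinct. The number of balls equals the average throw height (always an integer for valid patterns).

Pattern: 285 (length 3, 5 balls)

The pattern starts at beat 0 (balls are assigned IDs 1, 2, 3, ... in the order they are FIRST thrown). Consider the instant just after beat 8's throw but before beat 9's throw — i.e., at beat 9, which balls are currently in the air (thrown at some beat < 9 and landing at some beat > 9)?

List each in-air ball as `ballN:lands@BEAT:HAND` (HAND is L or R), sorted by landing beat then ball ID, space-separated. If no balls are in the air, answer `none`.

Answer: ball3:lands@10:L ball4:lands@12:L ball5:lands@13:R ball1:lands@15:R

Derivation:
Beat 0 (L): throw ball1 h=2 -> lands@2:L; in-air after throw: [b1@2:L]
Beat 1 (R): throw ball2 h=8 -> lands@9:R; in-air after throw: [b1@2:L b2@9:R]
Beat 2 (L): throw ball1 h=5 -> lands@7:R; in-air after throw: [b1@7:R b2@9:R]
Beat 3 (R): throw ball3 h=2 -> lands@5:R; in-air after throw: [b3@5:R b1@7:R b2@9:R]
Beat 4 (L): throw ball4 h=8 -> lands@12:L; in-air after throw: [b3@5:R b1@7:R b2@9:R b4@12:L]
Beat 5 (R): throw ball3 h=5 -> lands@10:L; in-air after throw: [b1@7:R b2@9:R b3@10:L b4@12:L]
Beat 6 (L): throw ball5 h=2 -> lands@8:L; in-air after throw: [b1@7:R b5@8:L b2@9:R b3@10:L b4@12:L]
Beat 7 (R): throw ball1 h=8 -> lands@15:R; in-air after throw: [b5@8:L b2@9:R b3@10:L b4@12:L b1@15:R]
Beat 8 (L): throw ball5 h=5 -> lands@13:R; in-air after throw: [b2@9:R b3@10:L b4@12:L b5@13:R b1@15:R]
Beat 9 (R): throw ball2 h=2 -> lands@11:R; in-air after throw: [b3@10:L b2@11:R b4@12:L b5@13:R b1@15:R]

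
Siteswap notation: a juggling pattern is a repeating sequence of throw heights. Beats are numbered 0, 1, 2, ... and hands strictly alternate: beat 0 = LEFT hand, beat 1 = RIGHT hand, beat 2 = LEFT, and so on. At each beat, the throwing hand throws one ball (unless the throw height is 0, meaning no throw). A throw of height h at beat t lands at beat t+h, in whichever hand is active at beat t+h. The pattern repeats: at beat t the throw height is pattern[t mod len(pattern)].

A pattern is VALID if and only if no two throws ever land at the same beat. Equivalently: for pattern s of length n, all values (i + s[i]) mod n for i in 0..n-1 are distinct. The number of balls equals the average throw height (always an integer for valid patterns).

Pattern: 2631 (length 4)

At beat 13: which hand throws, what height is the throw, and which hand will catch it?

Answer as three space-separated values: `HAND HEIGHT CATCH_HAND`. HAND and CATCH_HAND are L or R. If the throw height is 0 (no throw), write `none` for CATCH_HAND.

Answer: R 6 R

Derivation:
Beat 13: 13 mod 2 = 1, so hand = R
Throw height = pattern[13 mod 4] = pattern[1] = 6
Lands at beat 13+6=19, 19 mod 2 = 1, so catch hand = R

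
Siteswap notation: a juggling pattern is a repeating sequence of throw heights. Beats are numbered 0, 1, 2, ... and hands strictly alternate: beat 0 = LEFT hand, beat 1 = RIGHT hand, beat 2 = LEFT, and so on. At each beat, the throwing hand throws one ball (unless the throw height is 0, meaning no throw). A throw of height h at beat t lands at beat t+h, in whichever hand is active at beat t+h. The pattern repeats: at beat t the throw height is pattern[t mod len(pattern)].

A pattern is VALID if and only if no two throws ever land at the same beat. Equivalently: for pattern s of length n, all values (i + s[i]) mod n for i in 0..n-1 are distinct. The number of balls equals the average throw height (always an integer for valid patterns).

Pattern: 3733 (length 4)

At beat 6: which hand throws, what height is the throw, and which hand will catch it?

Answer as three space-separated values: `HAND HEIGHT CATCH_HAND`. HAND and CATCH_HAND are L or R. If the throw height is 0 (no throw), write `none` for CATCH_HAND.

Beat 6: 6 mod 2 = 0, so hand = L
Throw height = pattern[6 mod 4] = pattern[2] = 3
Lands at beat 6+3=9, 9 mod 2 = 1, so catch hand = R

Answer: L 3 R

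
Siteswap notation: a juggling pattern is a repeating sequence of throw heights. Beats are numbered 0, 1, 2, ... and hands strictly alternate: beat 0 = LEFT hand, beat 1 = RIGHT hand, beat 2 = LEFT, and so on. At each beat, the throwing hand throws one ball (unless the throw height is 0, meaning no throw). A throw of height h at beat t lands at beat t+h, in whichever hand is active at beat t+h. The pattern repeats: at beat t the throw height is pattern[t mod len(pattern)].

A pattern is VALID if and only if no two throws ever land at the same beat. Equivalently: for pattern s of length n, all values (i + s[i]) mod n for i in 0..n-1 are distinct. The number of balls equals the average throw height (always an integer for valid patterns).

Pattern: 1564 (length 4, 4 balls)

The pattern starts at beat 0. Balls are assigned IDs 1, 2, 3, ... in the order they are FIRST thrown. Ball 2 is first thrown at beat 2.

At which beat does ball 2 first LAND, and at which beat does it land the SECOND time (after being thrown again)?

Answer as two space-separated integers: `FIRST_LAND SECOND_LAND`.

Beat 0 (L): throw ball1 h=1 -> lands@1:R; in-air after throw: [b1@1:R]
Beat 1 (R): throw ball1 h=5 -> lands@6:L; in-air after throw: [b1@6:L]
Beat 2 (L): throw ball2 h=6 -> lands@8:L; in-air after throw: [b1@6:L b2@8:L]
Beat 3 (R): throw ball3 h=4 -> lands@7:R; in-air after throw: [b1@6:L b3@7:R b2@8:L]
Beat 4 (L): throw ball4 h=1 -> lands@5:R; in-air after throw: [b4@5:R b1@6:L b3@7:R b2@8:L]
Beat 5 (R): throw ball4 h=5 -> lands@10:L; in-air after throw: [b1@6:L b3@7:R b2@8:L b4@10:L]
Beat 6 (L): throw ball1 h=6 -> lands@12:L; in-air after throw: [b3@7:R b2@8:L b4@10:L b1@12:L]
Beat 7 (R): throw ball3 h=4 -> lands@11:R; in-air after throw: [b2@8:L b4@10:L b3@11:R b1@12:L]
Beat 8 (L): throw ball2 h=1 -> lands@9:R; in-air after throw: [b2@9:R b4@10:L b3@11:R b1@12:L]
Beat 9 (R): throw ball2 h=5 -> lands@14:L; in-air after throw: [b4@10:L b3@11:R b1@12:L b2@14:L]
Ball 2: thrown@2 h=6 -> first land @8; rethrown@8 h=1 -> second land @9

Answer: 8 9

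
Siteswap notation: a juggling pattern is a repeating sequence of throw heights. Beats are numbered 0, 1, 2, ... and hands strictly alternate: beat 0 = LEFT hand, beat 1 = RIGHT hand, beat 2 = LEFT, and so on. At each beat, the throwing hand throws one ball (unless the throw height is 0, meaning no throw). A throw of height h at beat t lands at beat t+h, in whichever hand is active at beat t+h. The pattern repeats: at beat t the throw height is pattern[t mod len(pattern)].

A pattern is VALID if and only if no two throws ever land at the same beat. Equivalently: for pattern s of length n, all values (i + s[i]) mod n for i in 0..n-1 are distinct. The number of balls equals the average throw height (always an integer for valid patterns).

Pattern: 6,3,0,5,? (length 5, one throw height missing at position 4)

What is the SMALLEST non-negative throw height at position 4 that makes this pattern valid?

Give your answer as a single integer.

Answer: 1

Derivation:
i=0: (0 + 6) mod 5 = 1
i=1: (1 + 3) mod 5 = 4
i=2: (2 + 0) mod 5 = 2
i=3: (3 + 5) mod 5 = 3
i=4: s[i]=? (unknown)
Known residues: [1, 2, 3, 4]; need a permutation of 0..4, so missing residue r = 0
Need (4 + s) mod 5 = 0; smallest s = (0 - 4) mod 5 = 1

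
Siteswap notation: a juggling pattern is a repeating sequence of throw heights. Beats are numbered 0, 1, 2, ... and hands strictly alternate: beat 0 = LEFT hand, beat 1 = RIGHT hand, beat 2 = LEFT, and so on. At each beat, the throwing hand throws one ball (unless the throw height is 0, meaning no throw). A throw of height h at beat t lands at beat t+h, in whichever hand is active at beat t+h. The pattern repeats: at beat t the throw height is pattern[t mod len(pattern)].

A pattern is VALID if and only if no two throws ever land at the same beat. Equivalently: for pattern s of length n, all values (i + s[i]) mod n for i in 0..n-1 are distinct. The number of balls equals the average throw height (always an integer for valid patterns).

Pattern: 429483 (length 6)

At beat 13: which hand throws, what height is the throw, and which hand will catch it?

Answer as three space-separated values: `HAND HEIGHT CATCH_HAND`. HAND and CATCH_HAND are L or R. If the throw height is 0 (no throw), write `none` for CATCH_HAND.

Beat 13: 13 mod 2 = 1, so hand = R
Throw height = pattern[13 mod 6] = pattern[1] = 2
Lands at beat 13+2=15, 15 mod 2 = 1, so catch hand = R

Answer: R 2 R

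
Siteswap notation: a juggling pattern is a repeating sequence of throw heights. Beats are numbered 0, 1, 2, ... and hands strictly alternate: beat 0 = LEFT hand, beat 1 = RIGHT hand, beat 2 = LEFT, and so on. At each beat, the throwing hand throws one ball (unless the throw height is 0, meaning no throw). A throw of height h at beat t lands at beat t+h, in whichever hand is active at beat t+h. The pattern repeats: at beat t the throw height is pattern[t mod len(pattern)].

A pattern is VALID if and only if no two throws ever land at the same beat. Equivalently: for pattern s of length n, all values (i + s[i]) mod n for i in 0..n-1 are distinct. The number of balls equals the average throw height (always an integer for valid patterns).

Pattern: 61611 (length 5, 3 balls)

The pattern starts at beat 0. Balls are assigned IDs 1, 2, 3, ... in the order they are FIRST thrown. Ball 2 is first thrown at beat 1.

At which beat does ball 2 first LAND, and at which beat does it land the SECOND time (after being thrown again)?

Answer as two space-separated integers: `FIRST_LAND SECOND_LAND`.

Answer: 2 8

Derivation:
Beat 0 (L): throw ball1 h=6 -> lands@6:L; in-air after throw: [b1@6:L]
Beat 1 (R): throw ball2 h=1 -> lands@2:L; in-air after throw: [b2@2:L b1@6:L]
Beat 2 (L): throw ball2 h=6 -> lands@8:L; in-air after throw: [b1@6:L b2@8:L]
Beat 3 (R): throw ball3 h=1 -> lands@4:L; in-air after throw: [b3@4:L b1@6:L b2@8:L]
Beat 4 (L): throw ball3 h=1 -> lands@5:R; in-air after throw: [b3@5:R b1@6:L b2@8:L]
Beat 5 (R): throw ball3 h=6 -> lands@11:R; in-air after throw: [b1@6:L b2@8:L b3@11:R]
Beat 6 (L): throw ball1 h=1 -> lands@7:R; in-air after throw: [b1@7:R b2@8:L b3@11:R]
Beat 7 (R): throw ball1 h=6 -> lands@13:R; in-air after throw: [b2@8:L b3@11:R b1@13:R]
Beat 8 (L): throw ball2 h=1 -> lands@9:R; in-air after throw: [b2@9:R b3@11:R b1@13:R]
Ball 2: thrown@1 h=1 -> first land @2; rethrown@2 h=6 -> second land @8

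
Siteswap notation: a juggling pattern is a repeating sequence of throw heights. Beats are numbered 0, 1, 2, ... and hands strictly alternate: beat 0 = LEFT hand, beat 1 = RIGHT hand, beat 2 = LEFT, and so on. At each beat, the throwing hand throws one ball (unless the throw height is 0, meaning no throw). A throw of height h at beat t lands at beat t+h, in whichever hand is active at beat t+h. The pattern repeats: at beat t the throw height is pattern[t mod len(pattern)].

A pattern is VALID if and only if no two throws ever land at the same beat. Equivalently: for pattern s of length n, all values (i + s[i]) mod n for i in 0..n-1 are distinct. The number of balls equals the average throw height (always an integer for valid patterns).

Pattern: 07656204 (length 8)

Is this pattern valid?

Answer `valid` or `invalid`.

Answer: invalid

Derivation:
i=0: (i + s[i]) mod n = (0 + 0) mod 8 = 0
i=1: (i + s[i]) mod n = (1 + 7) mod 8 = 0
i=2: (i + s[i]) mod n = (2 + 6) mod 8 = 0
i=3: (i + s[i]) mod n = (3 + 5) mod 8 = 0
i=4: (i + s[i]) mod n = (4 + 6) mod 8 = 2
i=5: (i + s[i]) mod n = (5 + 2) mod 8 = 7
i=6: (i + s[i]) mod n = (6 + 0) mod 8 = 6
i=7: (i + s[i]) mod n = (7 + 4) mod 8 = 3
Residues: [0, 0, 0, 0, 2, 7, 6, 3], distinct: False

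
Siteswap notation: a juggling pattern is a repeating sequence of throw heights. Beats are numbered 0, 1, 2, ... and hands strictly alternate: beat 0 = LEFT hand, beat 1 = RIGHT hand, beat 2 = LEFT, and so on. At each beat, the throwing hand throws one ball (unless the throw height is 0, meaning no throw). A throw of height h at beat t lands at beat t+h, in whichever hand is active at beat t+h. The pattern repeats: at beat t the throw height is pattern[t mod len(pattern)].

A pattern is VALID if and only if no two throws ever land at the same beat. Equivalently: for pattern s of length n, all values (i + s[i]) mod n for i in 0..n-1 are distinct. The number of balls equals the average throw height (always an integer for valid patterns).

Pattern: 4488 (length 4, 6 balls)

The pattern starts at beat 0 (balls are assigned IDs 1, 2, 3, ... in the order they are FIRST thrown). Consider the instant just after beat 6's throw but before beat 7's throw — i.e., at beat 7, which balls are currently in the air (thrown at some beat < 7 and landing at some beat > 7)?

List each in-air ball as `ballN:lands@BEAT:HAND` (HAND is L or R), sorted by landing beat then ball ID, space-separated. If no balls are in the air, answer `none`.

Answer: ball1:lands@8:L ball2:lands@9:R ball3:lands@10:L ball4:lands@11:R ball5:lands@14:L

Derivation:
Beat 0 (L): throw ball1 h=4 -> lands@4:L; in-air after throw: [b1@4:L]
Beat 1 (R): throw ball2 h=4 -> lands@5:R; in-air after throw: [b1@4:L b2@5:R]
Beat 2 (L): throw ball3 h=8 -> lands@10:L; in-air after throw: [b1@4:L b2@5:R b3@10:L]
Beat 3 (R): throw ball4 h=8 -> lands@11:R; in-air after throw: [b1@4:L b2@5:R b3@10:L b4@11:R]
Beat 4 (L): throw ball1 h=4 -> lands@8:L; in-air after throw: [b2@5:R b1@8:L b3@10:L b4@11:R]
Beat 5 (R): throw ball2 h=4 -> lands@9:R; in-air after throw: [b1@8:L b2@9:R b3@10:L b4@11:R]
Beat 6 (L): throw ball5 h=8 -> lands@14:L; in-air after throw: [b1@8:L b2@9:R b3@10:L b4@11:R b5@14:L]
Beat 7 (R): throw ball6 h=8 -> lands@15:R; in-air after throw: [b1@8:L b2@9:R b3@10:L b4@11:R b5@14:L b6@15:R]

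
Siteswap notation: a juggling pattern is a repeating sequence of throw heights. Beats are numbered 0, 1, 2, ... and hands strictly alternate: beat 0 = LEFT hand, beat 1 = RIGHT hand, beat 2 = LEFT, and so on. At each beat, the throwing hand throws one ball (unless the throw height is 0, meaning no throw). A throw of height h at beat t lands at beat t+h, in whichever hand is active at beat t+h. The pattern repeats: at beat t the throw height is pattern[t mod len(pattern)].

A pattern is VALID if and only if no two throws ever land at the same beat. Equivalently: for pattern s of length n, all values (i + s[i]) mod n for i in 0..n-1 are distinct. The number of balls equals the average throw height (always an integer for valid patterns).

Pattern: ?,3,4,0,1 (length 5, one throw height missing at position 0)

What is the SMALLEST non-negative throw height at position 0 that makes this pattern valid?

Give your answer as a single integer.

i=0: s[i]=? (unknown)
i=1: (1 + 3) mod 5 = 4
i=2: (2 + 4) mod 5 = 1
i=3: (3 + 0) mod 5 = 3
i=4: (4 + 1) mod 5 = 0
Known residues: [0, 1, 3, 4]; need a permutation of 0..4, so missing residue r = 2
Need (0 + s) mod 5 = 2; smallest s = (2 - 0) mod 5 = 2

Answer: 2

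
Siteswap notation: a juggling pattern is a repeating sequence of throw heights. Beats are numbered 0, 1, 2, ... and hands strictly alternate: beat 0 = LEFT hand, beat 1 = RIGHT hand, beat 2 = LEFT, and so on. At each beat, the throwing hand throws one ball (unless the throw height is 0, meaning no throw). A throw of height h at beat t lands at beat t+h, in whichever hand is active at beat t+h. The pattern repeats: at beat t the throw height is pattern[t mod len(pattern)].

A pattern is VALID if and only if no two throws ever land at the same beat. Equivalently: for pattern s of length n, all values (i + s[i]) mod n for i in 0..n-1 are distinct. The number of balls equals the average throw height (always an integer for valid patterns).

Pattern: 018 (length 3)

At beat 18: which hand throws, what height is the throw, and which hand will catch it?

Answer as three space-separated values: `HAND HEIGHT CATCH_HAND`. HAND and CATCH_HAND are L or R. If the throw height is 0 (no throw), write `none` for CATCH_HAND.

Answer: L 0 none

Derivation:
Beat 18: 18 mod 2 = 0, so hand = L
Throw height = pattern[18 mod 3] = pattern[0] = 0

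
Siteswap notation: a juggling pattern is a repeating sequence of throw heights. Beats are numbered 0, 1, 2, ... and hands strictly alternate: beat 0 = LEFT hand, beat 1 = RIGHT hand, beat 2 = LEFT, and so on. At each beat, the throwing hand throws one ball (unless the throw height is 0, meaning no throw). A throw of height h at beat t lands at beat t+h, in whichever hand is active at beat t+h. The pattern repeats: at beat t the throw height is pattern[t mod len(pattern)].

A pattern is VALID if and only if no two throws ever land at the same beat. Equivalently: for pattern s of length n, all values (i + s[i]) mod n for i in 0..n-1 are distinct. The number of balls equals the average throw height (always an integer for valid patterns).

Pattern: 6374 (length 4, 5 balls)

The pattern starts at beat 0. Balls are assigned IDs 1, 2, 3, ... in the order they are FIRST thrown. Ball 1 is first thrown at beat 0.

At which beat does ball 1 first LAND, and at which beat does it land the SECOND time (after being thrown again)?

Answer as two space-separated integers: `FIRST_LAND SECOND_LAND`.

Beat 0 (L): throw ball1 h=6 -> lands@6:L; in-air after throw: [b1@6:L]
Beat 1 (R): throw ball2 h=3 -> lands@4:L; in-air after throw: [b2@4:L b1@6:L]
Beat 2 (L): throw ball3 h=7 -> lands@9:R; in-air after throw: [b2@4:L b1@6:L b3@9:R]
Beat 3 (R): throw ball4 h=4 -> lands@7:R; in-air after throw: [b2@4:L b1@6:L b4@7:R b3@9:R]
Beat 4 (L): throw ball2 h=6 -> lands@10:L; in-air after throw: [b1@6:L b4@7:R b3@9:R b2@10:L]
Beat 5 (R): throw ball5 h=3 -> lands@8:L; in-air after throw: [b1@6:L b4@7:R b5@8:L b3@9:R b2@10:L]
Beat 6 (L): throw ball1 h=7 -> lands@13:R; in-air after throw: [b4@7:R b5@8:L b3@9:R b2@10:L b1@13:R]
Beat 7 (R): throw ball4 h=4 -> lands@11:R; in-air after throw: [b5@8:L b3@9:R b2@10:L b4@11:R b1@13:R]
Beat 8 (L): throw ball5 h=6 -> lands@14:L; in-air after throw: [b3@9:R b2@10:L b4@11:R b1@13:R b5@14:L]
Beat 9 (R): throw ball3 h=3 -> lands@12:L; in-air after throw: [b2@10:L b4@11:R b3@12:L b1@13:R b5@14:L]
Beat 10 (L): throw ball2 h=7 -> lands@17:R; in-air after throw: [b4@11:R b3@12:L b1@13:R b5@14:L b2@17:R]
Beat 11 (R): throw ball4 h=4 -> lands@15:R; in-air after throw: [b3@12:L b1@13:R b5@14:L b4@15:R b2@17:R]
Beat 12 (L): throw ball3 h=6 -> lands@18:L; in-air after throw: [b1@13:R b5@14:L b4@15:R b2@17:R b3@18:L]
Beat 13 (R): throw ball1 h=3 -> lands@16:L; in-air after throw: [b5@14:L b4@15:R b1@16:L b2@17:R b3@18:L]
Ball 1: thrown@0 h=6 -> first land @6; rethrown@6 h=7 -> second land @13

Answer: 6 13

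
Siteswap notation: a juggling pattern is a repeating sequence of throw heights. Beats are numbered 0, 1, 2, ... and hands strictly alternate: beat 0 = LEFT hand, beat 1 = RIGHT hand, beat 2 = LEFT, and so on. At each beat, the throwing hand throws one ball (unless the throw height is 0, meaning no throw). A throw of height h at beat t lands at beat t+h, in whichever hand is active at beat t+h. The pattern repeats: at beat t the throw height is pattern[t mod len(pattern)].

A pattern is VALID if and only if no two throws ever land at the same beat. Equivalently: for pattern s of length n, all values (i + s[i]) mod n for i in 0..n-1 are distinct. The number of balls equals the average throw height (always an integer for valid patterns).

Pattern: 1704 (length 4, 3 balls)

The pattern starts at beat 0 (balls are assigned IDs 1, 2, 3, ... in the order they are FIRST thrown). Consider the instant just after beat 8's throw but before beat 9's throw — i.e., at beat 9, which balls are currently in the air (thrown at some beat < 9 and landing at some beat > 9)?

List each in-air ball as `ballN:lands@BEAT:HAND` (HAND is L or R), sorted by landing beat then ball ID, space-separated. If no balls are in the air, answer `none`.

Beat 0 (L): throw ball1 h=1 -> lands@1:R; in-air after throw: [b1@1:R]
Beat 1 (R): throw ball1 h=7 -> lands@8:L; in-air after throw: [b1@8:L]
Beat 3 (R): throw ball2 h=4 -> lands@7:R; in-air after throw: [b2@7:R b1@8:L]
Beat 4 (L): throw ball3 h=1 -> lands@5:R; in-air after throw: [b3@5:R b2@7:R b1@8:L]
Beat 5 (R): throw ball3 h=7 -> lands@12:L; in-air after throw: [b2@7:R b1@8:L b3@12:L]
Beat 7 (R): throw ball2 h=4 -> lands@11:R; in-air after throw: [b1@8:L b2@11:R b3@12:L]
Beat 8 (L): throw ball1 h=1 -> lands@9:R; in-air after throw: [b1@9:R b2@11:R b3@12:L]
Beat 9 (R): throw ball1 h=7 -> lands@16:L; in-air after throw: [b2@11:R b3@12:L b1@16:L]

Answer: ball2:lands@11:R ball3:lands@12:L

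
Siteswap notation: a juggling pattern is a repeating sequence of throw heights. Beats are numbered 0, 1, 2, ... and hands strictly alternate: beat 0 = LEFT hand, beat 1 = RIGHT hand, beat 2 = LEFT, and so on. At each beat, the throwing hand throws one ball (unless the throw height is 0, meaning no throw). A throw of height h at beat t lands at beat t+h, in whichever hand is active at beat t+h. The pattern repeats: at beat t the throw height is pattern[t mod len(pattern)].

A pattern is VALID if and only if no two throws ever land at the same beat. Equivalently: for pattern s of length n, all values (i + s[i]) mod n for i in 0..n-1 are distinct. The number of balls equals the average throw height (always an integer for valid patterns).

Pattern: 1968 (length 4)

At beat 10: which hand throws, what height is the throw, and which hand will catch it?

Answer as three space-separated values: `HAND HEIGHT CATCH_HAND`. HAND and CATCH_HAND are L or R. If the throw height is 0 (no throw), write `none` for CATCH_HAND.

Beat 10: 10 mod 2 = 0, so hand = L
Throw height = pattern[10 mod 4] = pattern[2] = 6
Lands at beat 10+6=16, 16 mod 2 = 0, so catch hand = L

Answer: L 6 L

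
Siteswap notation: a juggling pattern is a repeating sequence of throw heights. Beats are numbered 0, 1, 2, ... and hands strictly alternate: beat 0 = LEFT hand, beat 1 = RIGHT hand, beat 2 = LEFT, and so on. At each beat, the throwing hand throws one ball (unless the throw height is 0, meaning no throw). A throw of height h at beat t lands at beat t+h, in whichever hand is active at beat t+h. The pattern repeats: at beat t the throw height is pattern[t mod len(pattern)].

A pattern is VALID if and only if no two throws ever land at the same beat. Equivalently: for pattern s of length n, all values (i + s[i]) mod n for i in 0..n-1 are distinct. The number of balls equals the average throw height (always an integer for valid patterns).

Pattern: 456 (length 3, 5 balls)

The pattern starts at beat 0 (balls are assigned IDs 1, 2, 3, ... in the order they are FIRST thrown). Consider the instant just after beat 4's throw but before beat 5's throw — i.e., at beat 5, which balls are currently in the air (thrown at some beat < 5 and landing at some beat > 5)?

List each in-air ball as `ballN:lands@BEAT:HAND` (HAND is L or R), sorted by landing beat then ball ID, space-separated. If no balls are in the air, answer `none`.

Beat 0 (L): throw ball1 h=4 -> lands@4:L; in-air after throw: [b1@4:L]
Beat 1 (R): throw ball2 h=5 -> lands@6:L; in-air after throw: [b1@4:L b2@6:L]
Beat 2 (L): throw ball3 h=6 -> lands@8:L; in-air after throw: [b1@4:L b2@6:L b3@8:L]
Beat 3 (R): throw ball4 h=4 -> lands@7:R; in-air after throw: [b1@4:L b2@6:L b4@7:R b3@8:L]
Beat 4 (L): throw ball1 h=5 -> lands@9:R; in-air after throw: [b2@6:L b4@7:R b3@8:L b1@9:R]
Beat 5 (R): throw ball5 h=6 -> lands@11:R; in-air after throw: [b2@6:L b4@7:R b3@8:L b1@9:R b5@11:R]

Answer: ball2:lands@6:L ball4:lands@7:R ball3:lands@8:L ball1:lands@9:R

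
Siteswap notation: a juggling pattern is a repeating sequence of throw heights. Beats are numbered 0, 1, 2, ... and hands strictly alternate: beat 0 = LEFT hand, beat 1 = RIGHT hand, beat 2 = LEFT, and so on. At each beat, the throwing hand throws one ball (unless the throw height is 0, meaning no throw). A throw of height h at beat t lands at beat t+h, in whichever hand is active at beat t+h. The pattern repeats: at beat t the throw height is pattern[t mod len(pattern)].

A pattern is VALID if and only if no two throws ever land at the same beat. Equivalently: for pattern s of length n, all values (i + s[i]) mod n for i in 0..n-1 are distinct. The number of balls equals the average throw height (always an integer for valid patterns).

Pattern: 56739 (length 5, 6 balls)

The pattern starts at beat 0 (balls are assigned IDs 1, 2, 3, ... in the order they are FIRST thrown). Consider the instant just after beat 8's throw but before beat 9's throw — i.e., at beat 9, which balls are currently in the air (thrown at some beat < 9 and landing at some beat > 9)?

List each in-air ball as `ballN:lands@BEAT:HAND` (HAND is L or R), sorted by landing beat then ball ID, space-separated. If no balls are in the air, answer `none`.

Beat 0 (L): throw ball1 h=5 -> lands@5:R; in-air after throw: [b1@5:R]
Beat 1 (R): throw ball2 h=6 -> lands@7:R; in-air after throw: [b1@5:R b2@7:R]
Beat 2 (L): throw ball3 h=7 -> lands@9:R; in-air after throw: [b1@5:R b2@7:R b3@9:R]
Beat 3 (R): throw ball4 h=3 -> lands@6:L; in-air after throw: [b1@5:R b4@6:L b2@7:R b3@9:R]
Beat 4 (L): throw ball5 h=9 -> lands@13:R; in-air after throw: [b1@5:R b4@6:L b2@7:R b3@9:R b5@13:R]
Beat 5 (R): throw ball1 h=5 -> lands@10:L; in-air after throw: [b4@6:L b2@7:R b3@9:R b1@10:L b5@13:R]
Beat 6 (L): throw ball4 h=6 -> lands@12:L; in-air after throw: [b2@7:R b3@9:R b1@10:L b4@12:L b5@13:R]
Beat 7 (R): throw ball2 h=7 -> lands@14:L; in-air after throw: [b3@9:R b1@10:L b4@12:L b5@13:R b2@14:L]
Beat 8 (L): throw ball6 h=3 -> lands@11:R; in-air after throw: [b3@9:R b1@10:L b6@11:R b4@12:L b5@13:R b2@14:L]
Beat 9 (R): throw ball3 h=9 -> lands@18:L; in-air after throw: [b1@10:L b6@11:R b4@12:L b5@13:R b2@14:L b3@18:L]

Answer: ball1:lands@10:L ball6:lands@11:R ball4:lands@12:L ball5:lands@13:R ball2:lands@14:L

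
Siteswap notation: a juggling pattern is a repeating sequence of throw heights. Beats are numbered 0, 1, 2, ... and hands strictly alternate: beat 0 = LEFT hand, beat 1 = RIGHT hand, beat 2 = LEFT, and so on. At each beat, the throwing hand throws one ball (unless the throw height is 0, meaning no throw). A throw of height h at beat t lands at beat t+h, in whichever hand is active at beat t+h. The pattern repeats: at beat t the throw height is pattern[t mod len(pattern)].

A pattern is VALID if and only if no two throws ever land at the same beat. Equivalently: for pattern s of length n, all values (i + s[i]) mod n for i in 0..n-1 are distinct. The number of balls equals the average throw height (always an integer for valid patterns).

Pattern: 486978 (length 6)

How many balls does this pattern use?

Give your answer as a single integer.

Pattern = [4, 8, 6, 9, 7, 8], length n = 6
  position 0: throw height = 4, running sum = 4
  position 1: throw height = 8, running sum = 12
  position 2: throw height = 6, running sum = 18
  position 3: throw height = 9, running sum = 27
  position 4: throw height = 7, running sum = 34
  position 5: throw height = 8, running sum = 42
Total sum = 42; balls = sum / n = 42 / 6 = 7

Answer: 7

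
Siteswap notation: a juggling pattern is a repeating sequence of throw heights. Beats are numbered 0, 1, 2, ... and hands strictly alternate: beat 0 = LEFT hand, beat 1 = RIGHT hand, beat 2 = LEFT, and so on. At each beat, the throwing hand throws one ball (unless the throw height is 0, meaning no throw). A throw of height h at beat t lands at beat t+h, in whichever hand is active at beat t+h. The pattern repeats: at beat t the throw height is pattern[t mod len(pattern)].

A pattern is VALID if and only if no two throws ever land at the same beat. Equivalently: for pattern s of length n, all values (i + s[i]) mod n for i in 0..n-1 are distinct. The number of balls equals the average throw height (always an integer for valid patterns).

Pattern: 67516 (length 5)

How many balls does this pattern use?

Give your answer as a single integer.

Pattern = [6, 7, 5, 1, 6], length n = 5
  position 0: throw height = 6, running sum = 6
  position 1: throw height = 7, running sum = 13
  position 2: throw height = 5, running sum = 18
  position 3: throw height = 1, running sum = 19
  position 4: throw height = 6, running sum = 25
Total sum = 25; balls = sum / n = 25 / 5 = 5

Answer: 5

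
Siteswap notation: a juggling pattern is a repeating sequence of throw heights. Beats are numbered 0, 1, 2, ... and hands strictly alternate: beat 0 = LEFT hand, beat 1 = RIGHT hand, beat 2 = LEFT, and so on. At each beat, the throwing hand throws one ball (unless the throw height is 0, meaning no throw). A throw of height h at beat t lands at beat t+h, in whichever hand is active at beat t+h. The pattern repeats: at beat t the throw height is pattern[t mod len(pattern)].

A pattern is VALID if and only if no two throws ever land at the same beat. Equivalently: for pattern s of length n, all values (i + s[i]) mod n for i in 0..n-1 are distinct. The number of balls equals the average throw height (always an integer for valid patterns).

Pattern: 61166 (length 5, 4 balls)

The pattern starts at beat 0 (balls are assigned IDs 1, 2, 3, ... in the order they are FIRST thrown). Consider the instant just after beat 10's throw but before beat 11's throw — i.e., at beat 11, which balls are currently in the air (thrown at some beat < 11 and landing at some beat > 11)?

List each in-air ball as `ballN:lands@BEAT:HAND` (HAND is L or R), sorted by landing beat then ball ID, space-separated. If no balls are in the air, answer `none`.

Beat 0 (L): throw ball1 h=6 -> lands@6:L; in-air after throw: [b1@6:L]
Beat 1 (R): throw ball2 h=1 -> lands@2:L; in-air after throw: [b2@2:L b1@6:L]
Beat 2 (L): throw ball2 h=1 -> lands@3:R; in-air after throw: [b2@3:R b1@6:L]
Beat 3 (R): throw ball2 h=6 -> lands@9:R; in-air after throw: [b1@6:L b2@9:R]
Beat 4 (L): throw ball3 h=6 -> lands@10:L; in-air after throw: [b1@6:L b2@9:R b3@10:L]
Beat 5 (R): throw ball4 h=6 -> lands@11:R; in-air after throw: [b1@6:L b2@9:R b3@10:L b4@11:R]
Beat 6 (L): throw ball1 h=1 -> lands@7:R; in-air after throw: [b1@7:R b2@9:R b3@10:L b4@11:R]
Beat 7 (R): throw ball1 h=1 -> lands@8:L; in-air after throw: [b1@8:L b2@9:R b3@10:L b4@11:R]
Beat 8 (L): throw ball1 h=6 -> lands@14:L; in-air after throw: [b2@9:R b3@10:L b4@11:R b1@14:L]
Beat 9 (R): throw ball2 h=6 -> lands@15:R; in-air after throw: [b3@10:L b4@11:R b1@14:L b2@15:R]
Beat 10 (L): throw ball3 h=6 -> lands@16:L; in-air after throw: [b4@11:R b1@14:L b2@15:R b3@16:L]
Beat 11 (R): throw ball4 h=1 -> lands@12:L; in-air after throw: [b4@12:L b1@14:L b2@15:R b3@16:L]

Answer: ball1:lands@14:L ball2:lands@15:R ball3:lands@16:L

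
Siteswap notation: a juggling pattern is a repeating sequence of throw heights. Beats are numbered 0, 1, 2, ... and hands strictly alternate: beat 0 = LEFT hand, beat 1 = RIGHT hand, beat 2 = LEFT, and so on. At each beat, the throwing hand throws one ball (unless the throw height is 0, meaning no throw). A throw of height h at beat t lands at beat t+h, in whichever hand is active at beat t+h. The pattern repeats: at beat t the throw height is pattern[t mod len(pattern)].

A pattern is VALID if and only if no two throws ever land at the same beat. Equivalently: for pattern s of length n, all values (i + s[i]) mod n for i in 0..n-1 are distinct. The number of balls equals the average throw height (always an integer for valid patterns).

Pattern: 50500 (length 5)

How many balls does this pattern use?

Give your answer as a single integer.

Answer: 2

Derivation:
Pattern = [5, 0, 5, 0, 0], length n = 5
  position 0: throw height = 5, running sum = 5
  position 1: throw height = 0, running sum = 5
  position 2: throw height = 5, running sum = 10
  position 3: throw height = 0, running sum = 10
  position 4: throw height = 0, running sum = 10
Total sum = 10; balls = sum / n = 10 / 5 = 2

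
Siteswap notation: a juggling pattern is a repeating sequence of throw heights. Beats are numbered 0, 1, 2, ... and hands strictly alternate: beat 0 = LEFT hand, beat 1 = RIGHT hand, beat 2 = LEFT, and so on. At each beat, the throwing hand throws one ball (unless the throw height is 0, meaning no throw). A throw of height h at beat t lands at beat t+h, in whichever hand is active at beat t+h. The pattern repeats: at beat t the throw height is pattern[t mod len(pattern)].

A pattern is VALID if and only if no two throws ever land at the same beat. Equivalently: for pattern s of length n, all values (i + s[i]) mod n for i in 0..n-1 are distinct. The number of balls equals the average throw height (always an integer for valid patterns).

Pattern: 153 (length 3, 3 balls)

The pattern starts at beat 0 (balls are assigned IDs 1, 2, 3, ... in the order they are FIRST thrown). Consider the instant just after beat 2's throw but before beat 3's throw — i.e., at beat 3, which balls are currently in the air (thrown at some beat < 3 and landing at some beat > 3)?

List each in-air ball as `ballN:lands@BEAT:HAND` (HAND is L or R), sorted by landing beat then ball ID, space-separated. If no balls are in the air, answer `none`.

Beat 0 (L): throw ball1 h=1 -> lands@1:R; in-air after throw: [b1@1:R]
Beat 1 (R): throw ball1 h=5 -> lands@6:L; in-air after throw: [b1@6:L]
Beat 2 (L): throw ball2 h=3 -> lands@5:R; in-air after throw: [b2@5:R b1@6:L]
Beat 3 (R): throw ball3 h=1 -> lands@4:L; in-air after throw: [b3@4:L b2@5:R b1@6:L]

Answer: ball2:lands@5:R ball1:lands@6:L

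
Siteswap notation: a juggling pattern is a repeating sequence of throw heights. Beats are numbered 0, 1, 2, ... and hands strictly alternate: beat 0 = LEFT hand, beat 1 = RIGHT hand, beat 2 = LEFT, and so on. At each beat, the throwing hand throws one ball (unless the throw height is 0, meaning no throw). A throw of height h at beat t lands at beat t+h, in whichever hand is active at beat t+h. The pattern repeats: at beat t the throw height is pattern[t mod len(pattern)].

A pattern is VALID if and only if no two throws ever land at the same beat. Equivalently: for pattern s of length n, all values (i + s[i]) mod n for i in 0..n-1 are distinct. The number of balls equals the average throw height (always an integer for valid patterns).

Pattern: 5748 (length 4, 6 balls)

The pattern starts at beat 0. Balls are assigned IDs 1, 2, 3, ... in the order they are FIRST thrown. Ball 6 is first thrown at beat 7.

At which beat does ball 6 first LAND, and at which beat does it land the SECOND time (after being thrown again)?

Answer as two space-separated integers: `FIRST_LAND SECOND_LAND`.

Beat 0 (L): throw ball1 h=5 -> lands@5:R; in-air after throw: [b1@5:R]
Beat 1 (R): throw ball2 h=7 -> lands@8:L; in-air after throw: [b1@5:R b2@8:L]
Beat 2 (L): throw ball3 h=4 -> lands@6:L; in-air after throw: [b1@5:R b3@6:L b2@8:L]
Beat 3 (R): throw ball4 h=8 -> lands@11:R; in-air after throw: [b1@5:R b3@6:L b2@8:L b4@11:R]
Beat 4 (L): throw ball5 h=5 -> lands@9:R; in-air after throw: [b1@5:R b3@6:L b2@8:L b5@9:R b4@11:R]
Beat 5 (R): throw ball1 h=7 -> lands@12:L; in-air after throw: [b3@6:L b2@8:L b5@9:R b4@11:R b1@12:L]
Beat 6 (L): throw ball3 h=4 -> lands@10:L; in-air after throw: [b2@8:L b5@9:R b3@10:L b4@11:R b1@12:L]
Beat 7 (R): throw ball6 h=8 -> lands@15:R; in-air after throw: [b2@8:L b5@9:R b3@10:L b4@11:R b1@12:L b6@15:R]
Beat 8 (L): throw ball2 h=5 -> lands@13:R; in-air after throw: [b5@9:R b3@10:L b4@11:R b1@12:L b2@13:R b6@15:R]
Beat 9 (R): throw ball5 h=7 -> lands@16:L; in-air after throw: [b3@10:L b4@11:R b1@12:L b2@13:R b6@15:R b5@16:L]
Beat 10 (L): throw ball3 h=4 -> lands@14:L; in-air after throw: [b4@11:R b1@12:L b2@13:R b3@14:L b6@15:R b5@16:L]
Beat 11 (R): throw ball4 h=8 -> lands@19:R; in-air after throw: [b1@12:L b2@13:R b3@14:L b6@15:R b5@16:L b4@19:R]
Beat 12 (L): throw ball1 h=5 -> lands@17:R; in-air after throw: [b2@13:R b3@14:L b6@15:R b5@16:L b1@17:R b4@19:R]
Beat 13 (R): throw ball2 h=7 -> lands@20:L; in-air after throw: [b3@14:L b6@15:R b5@16:L b1@17:R b4@19:R b2@20:L]
Beat 14 (L): throw ball3 h=4 -> lands@18:L; in-air after throw: [b6@15:R b5@16:L b1@17:R b3@18:L b4@19:R b2@20:L]
Beat 15 (R): throw ball6 h=8 -> lands@23:R; in-air after throw: [b5@16:L b1@17:R b3@18:L b4@19:R b2@20:L b6@23:R]
Beat 16 (L): throw ball5 h=5 -> lands@21:R; in-air after throw: [b1@17:R b3@18:L b4@19:R b2@20:L b5@21:R b6@23:R]
Beat 17 (R): throw ball1 h=7 -> lands@24:L; in-air after throw: [b3@18:L b4@19:R b2@20:L b5@21:R b6@23:R b1@24:L]
Beat 18 (L): throw ball3 h=4 -> lands@22:L; in-air after throw: [b4@19:R b2@20:L b5@21:R b3@22:L b6@23:R b1@24:L]
Beat 19 (R): throw ball4 h=8 -> lands@27:R; in-air after throw: [b2@20:L b5@21:R b3@22:L b6@23:R b1@24:L b4@27:R]
Beat 20 (L): throw ball2 h=5 -> lands@25:R; in-air after throw: [b5@21:R b3@22:L b6@23:R b1@24:L b2@25:R b4@27:R]
Beat 21 (R): throw ball5 h=7 -> lands@28:L; in-air after throw: [b3@22:L b6@23:R b1@24:L b2@25:R b4@27:R b5@28:L]
Beat 22 (L): throw ball3 h=4 -> lands@26:L; in-air after throw: [b6@23:R b1@24:L b2@25:R b3@26:L b4@27:R b5@28:L]
Beat 23 (R): throw ball6 h=8 -> lands@31:R; in-air after throw: [b1@24:L b2@25:R b3@26:L b4@27:R b5@28:L b6@31:R]
Ball 6: thrown@7 h=8 -> first land @15; rethrown@15 h=8 -> second land @23

Answer: 15 23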